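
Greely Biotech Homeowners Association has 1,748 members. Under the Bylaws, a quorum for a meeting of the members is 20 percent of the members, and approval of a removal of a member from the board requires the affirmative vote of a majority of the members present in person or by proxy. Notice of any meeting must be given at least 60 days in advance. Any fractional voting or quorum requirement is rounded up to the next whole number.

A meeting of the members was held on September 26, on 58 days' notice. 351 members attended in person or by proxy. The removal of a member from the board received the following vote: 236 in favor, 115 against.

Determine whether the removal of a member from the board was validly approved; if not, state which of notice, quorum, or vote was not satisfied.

Invalid — notice requirement not satisfied.

Notice: 58 days given; 60 required. Not satisfied.
Quorum: 20% of 1,748 = 349.60, rounded up to 350; 351 present. Satisfied.
Vote: requires a majority of those present (351); a majority of 351 is 176, so 176 needed; 236 in favor. Satisfied.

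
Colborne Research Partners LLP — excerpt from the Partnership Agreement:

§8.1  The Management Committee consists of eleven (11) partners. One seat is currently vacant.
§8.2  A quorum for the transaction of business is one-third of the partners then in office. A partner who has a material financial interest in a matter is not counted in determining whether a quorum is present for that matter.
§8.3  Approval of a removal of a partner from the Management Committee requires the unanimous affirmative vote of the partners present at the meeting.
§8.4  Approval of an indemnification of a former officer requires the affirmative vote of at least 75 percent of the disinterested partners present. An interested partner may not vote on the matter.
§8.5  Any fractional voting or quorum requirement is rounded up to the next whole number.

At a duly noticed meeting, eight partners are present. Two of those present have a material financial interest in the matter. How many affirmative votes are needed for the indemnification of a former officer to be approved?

5

The indemnification of a former officer requires three-fourths of the disinterested partners present (8 − 2 = 6).
3/4 of 6 = 4.50, rounded up to 5.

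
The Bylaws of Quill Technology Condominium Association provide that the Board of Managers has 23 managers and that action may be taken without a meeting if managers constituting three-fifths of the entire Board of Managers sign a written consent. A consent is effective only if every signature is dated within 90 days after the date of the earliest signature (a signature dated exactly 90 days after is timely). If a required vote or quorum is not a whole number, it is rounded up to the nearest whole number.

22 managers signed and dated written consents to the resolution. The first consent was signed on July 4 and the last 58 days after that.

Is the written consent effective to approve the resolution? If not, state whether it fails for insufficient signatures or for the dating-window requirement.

Signatures required: three-fifths of 23 — 3/5 of 23 = 13.80, rounded up to 14, so 14 needed; 22 signed. Sufficient.
Dating window: the latest signature is 58 days after the earliest; the limit is 90 days. Within the window.

Effective — both the signature and dating-window requirements are satisfied.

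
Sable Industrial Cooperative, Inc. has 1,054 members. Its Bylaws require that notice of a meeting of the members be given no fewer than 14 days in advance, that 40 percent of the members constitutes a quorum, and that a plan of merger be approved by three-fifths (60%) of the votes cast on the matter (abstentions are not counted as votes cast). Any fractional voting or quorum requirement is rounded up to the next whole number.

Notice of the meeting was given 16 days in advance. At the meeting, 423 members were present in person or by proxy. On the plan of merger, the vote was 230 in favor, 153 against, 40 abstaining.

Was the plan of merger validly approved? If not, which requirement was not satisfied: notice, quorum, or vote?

Notice: 16 days given; 14 required. Satisfied.
Quorum: 40% of 1,054 = 421.60, rounded up to 422; 423 present. Satisfied.
Vote: requires three-fifths of the votes cast (423 − 40 abstaining = 383); 3/5 of 383 = 229.80, rounded up to 230, so 230 needed; 230 in favor. Satisfied.

Valid — all requirements satisfied.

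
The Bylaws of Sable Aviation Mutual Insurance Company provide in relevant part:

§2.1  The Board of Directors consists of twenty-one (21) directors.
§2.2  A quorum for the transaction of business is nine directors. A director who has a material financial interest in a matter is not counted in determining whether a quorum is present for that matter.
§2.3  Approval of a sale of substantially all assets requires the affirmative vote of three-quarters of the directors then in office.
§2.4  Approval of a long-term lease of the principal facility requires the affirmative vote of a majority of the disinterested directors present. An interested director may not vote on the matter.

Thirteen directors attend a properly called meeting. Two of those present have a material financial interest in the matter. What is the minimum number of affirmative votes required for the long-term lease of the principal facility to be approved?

The long-term lease of the principal facility requires a majority of the disinterested directors present (13 − 2 = 11).
A majority of 11 is 6.

6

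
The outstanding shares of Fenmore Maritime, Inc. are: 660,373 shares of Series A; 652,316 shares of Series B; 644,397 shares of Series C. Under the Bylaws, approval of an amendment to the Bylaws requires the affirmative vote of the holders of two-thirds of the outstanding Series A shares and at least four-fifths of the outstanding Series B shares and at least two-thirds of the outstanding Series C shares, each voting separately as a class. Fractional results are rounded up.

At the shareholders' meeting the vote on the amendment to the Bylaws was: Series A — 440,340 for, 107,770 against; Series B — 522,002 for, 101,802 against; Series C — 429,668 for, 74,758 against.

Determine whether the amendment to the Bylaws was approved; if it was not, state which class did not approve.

Series A: 2/3 of 660373 = 440248.67, rounded up to 440249; 440,249 required, 440,340 in favor — approved.
Series B: 4/5 of 652316 = 521852.80, rounded up to 521853; 521,853 required, 522,002 in favor — approved.
Series C: 2/3 of 644397 = 429598; 429,598 required, 429,668 in favor — approved.

Approved — every class gave the required vote.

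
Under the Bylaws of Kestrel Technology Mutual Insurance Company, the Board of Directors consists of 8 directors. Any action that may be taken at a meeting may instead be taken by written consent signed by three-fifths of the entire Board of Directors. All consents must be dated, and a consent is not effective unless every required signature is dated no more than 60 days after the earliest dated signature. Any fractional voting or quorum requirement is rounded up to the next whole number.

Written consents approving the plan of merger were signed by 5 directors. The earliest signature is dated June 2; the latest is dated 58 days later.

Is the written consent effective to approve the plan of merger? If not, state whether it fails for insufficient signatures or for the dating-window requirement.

Signatures required: three-fifths of 8 — 3/5 of 8 = 4.80, rounded up to 5, so 5 needed; 5 signed. Sufficient.
Dating window: the latest signature is 58 days after the earliest; the limit is 60 days. Within the window.

Effective — both the signature and dating-window requirements are satisfied.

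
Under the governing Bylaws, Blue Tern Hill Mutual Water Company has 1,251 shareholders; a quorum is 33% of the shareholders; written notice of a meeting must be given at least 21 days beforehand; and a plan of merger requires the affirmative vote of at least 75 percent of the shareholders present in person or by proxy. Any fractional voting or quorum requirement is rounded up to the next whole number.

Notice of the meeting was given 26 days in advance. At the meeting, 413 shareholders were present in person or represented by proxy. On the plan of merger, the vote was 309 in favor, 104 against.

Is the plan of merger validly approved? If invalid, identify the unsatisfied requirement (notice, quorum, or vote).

Notice: 26 days given; 21 required. Satisfied.
Quorum: 33% of 1,251 = 412.83, rounded up to 413; 413 present. Satisfied.
Vote: requires three-fourths of those present (413); 3/4 of 413 = 309.75, rounded up to 310, so 310 needed; 309 in favor. Not satisfied.

Invalid — vote requirement not satisfied.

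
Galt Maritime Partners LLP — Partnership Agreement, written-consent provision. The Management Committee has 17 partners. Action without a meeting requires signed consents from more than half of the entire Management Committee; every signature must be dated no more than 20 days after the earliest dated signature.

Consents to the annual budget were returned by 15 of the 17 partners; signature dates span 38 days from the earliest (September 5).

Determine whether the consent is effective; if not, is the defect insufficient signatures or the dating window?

Signatures required: more than half of 17 — a majority of 17 is 9, so 9 needed; 15 signed. Sufficient.
Dating window: the latest signature is 38 days after the earliest; the limit is 20 days. Outside the window.

Not effective — dating-window requirement not satisfied.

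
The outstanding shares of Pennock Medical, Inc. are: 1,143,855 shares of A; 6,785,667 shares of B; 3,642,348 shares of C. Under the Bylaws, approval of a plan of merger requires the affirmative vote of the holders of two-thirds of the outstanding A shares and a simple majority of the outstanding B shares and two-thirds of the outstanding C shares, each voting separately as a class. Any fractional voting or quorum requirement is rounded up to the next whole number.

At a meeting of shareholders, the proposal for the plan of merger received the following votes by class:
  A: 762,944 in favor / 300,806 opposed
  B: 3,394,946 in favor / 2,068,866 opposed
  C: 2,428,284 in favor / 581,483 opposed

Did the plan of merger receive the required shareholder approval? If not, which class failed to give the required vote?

A: 2/3 of 1143855 = 762570; 762,570 required, 762,944 in favor — approved.
B: a majority of 6785667 is 3392834; 3,392,834 required, 3,394,946 in favor — approved.
C: 2/3 of 3642348 = 2428232; 2,428,232 required, 2,428,284 in favor — approved.

Approved — every class gave the required vote.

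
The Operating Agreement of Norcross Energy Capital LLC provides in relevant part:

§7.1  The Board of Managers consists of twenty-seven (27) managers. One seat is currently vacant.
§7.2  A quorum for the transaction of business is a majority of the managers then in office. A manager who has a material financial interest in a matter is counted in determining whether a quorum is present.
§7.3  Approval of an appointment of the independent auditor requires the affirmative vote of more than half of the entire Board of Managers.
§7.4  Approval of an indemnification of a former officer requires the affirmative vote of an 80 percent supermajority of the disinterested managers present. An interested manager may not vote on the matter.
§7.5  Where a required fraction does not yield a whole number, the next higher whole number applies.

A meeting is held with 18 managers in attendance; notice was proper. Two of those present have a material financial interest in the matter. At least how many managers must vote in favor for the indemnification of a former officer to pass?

13

The indemnification of a former officer requires four-fifths of the disinterested managers present (18 − 2 = 16).
4/5 of 16 = 12.80, rounded up to 13.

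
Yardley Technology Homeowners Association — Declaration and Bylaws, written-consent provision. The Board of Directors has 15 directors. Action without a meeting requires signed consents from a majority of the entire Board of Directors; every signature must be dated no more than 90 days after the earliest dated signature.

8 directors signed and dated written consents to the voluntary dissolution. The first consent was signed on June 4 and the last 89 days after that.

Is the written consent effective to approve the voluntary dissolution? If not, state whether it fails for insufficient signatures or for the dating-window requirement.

Signatures required: a majority of 15 — a majority of 15 is 8, so 8 needed; 8 signed. Sufficient.
Dating window: the latest signature is 89 days after the earliest; the limit is 90 days. Within the window.

Effective — both the signature and dating-window requirements are satisfied.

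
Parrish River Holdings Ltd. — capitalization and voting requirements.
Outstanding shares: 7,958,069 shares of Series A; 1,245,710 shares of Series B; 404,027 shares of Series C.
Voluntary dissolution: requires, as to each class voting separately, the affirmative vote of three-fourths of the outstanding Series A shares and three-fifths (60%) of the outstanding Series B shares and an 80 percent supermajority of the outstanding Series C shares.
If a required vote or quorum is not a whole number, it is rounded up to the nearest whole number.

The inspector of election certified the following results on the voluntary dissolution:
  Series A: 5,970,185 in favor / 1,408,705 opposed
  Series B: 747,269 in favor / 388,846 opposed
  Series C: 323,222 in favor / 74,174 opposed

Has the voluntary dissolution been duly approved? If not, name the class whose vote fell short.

Not approved — the Series B shares did not give the required vote.

Series A: 3/4 of 7958069 = 5968551.75, rounded up to 5968552; 5,968,552 required, 5,970,185 in favor — approved.
Series B: 3/5 of 1245710 = 747426; 747,426 required, 747,269 in favor — not approved.
Series C: 4/5 of 404027 = 323221.60, rounded up to 323222; 323,222 required, 323,222 in favor — approved.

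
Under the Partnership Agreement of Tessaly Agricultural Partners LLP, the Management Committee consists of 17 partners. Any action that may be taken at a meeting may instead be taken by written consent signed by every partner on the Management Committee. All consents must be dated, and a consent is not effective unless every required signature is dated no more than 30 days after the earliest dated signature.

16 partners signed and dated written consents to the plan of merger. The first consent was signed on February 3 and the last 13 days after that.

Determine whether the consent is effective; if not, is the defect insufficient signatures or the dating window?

Signatures required: the unanimous vote of 17 — unanimous means all 17, so 17 needed; 16 signed. Insufficient.
Dating window: the latest signature is 13 days after the earliest; the limit is 30 days. Within the window.

Not effective — insufficient signatures.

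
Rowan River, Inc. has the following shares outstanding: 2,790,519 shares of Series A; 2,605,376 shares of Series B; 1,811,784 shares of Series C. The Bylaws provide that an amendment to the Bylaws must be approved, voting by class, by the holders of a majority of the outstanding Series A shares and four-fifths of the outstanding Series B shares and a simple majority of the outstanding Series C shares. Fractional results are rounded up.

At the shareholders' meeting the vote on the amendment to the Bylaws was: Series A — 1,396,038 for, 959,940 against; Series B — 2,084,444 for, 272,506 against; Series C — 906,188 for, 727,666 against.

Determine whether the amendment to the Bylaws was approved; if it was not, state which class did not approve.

Approved — every class gave the required vote.

Series A: a majority of 2790519 is 1395260; 1,395,260 required, 1,396,038 in favor — approved.
Series B: 4/5 of 2605376 = 2084300.80, rounded up to 2084301; 2,084,301 required, 2,084,444 in favor — approved.
Series C: a majority of 1811784 is 905893; 905,893 required, 906,188 in favor — approved.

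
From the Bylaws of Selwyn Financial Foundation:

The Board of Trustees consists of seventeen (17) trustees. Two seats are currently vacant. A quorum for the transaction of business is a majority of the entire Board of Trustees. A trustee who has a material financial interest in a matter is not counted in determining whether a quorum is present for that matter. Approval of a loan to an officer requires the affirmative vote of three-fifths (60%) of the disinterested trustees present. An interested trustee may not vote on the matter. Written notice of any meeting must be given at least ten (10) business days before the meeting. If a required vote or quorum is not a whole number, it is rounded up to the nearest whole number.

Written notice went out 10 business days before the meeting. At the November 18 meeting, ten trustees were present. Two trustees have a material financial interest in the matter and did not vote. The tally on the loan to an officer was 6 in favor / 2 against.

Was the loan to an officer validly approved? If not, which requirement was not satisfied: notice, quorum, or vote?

Notice: 10 business days given; 10 required (10 ≥ 10). Satisfied.
Quorum: 10 present, but the 2 interested trustees do not count, leaving 8. Quorum is 9. Not satisfied.
Vote: the loan to an officer requires three-fifths of the disinterested trustees present (10 − 2 = 8). 3/5 of 8 = 4.80, rounded up to 5, so 5 affirmative votes are needed; 6 voted in favor. Satisfied. (Moot — without a quorum no business can be validly transacted.)

Invalid — quorum requirement not satisfied.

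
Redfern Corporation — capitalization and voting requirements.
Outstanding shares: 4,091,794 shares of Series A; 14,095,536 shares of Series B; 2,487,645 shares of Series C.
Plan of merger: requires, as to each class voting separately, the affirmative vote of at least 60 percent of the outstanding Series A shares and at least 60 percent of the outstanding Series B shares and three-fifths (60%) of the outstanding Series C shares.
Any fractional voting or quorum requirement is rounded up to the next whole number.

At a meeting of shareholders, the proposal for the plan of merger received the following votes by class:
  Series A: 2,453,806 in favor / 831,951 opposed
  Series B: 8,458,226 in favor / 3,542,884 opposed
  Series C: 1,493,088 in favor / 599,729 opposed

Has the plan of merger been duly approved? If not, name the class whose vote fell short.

Series A: 3/5 of 4091794 = 2455076.40, rounded up to 2455077; 2,455,077 required, 2,453,806 in favor — not approved.
Series B: 3/5 of 14095536 = 8457321.60, rounded up to 8457322; 8,457,322 required, 8,458,226 in favor — approved.
Series C: 3/5 of 2487645 = 1492587; 1,492,587 required, 1,493,088 in favor — approved.

Not approved — the Series A shares did not give the required vote.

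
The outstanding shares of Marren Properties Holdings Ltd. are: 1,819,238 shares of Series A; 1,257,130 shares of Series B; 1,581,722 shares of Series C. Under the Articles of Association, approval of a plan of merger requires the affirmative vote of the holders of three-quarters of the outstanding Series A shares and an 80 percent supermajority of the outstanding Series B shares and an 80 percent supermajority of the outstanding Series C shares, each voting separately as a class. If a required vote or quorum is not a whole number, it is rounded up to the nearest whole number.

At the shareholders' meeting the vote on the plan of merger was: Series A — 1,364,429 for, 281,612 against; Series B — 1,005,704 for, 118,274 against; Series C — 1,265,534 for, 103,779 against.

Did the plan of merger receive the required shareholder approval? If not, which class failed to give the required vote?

Series A: 3/4 of 1819238 = 1364428.50, rounded up to 1364429; 1,364,429 required, 1,364,429 in favor — approved.
Series B: 4/5 of 1257130 = 1005704; 1,005,704 required, 1,005,704 in favor — approved.
Series C: 4/5 of 1581722 = 1265377.60, rounded up to 1265378; 1,265,378 required, 1,265,534 in favor — approved.

Approved — every class gave the required vote.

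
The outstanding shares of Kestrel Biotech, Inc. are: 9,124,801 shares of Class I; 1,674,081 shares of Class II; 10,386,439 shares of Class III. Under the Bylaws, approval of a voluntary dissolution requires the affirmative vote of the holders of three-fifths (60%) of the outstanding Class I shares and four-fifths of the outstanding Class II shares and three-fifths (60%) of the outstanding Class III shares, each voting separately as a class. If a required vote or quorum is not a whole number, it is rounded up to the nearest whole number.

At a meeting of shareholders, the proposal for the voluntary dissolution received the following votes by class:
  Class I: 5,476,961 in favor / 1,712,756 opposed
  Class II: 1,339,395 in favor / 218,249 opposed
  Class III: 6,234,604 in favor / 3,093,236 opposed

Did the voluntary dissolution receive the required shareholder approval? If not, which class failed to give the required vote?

Approved — every class gave the required vote.

Class I: 3/5 of 9124801 = 5474880.60, rounded up to 5474881; 5,474,881 required, 5,476,961 in favor — approved.
Class II: 4/5 of 1674081 = 1339264.80, rounded up to 1339265; 1,339,265 required, 1,339,395 in favor — approved.
Class III: 3/5 of 10386439 = 6231863.40, rounded up to 6231864; 6,231,864 required, 6,234,604 in favor — approved.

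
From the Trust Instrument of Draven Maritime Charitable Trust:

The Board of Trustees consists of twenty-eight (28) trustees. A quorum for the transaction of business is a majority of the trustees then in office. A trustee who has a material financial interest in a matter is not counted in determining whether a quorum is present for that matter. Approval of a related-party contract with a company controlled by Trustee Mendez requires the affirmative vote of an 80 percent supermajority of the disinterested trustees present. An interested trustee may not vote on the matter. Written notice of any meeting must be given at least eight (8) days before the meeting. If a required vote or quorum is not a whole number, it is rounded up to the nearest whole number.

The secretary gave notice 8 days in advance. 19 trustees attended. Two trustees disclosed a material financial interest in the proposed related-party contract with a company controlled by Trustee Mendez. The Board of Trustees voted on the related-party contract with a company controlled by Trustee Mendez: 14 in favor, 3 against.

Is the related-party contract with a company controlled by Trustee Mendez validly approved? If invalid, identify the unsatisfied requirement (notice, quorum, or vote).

Valid — all requirements satisfied.

Notice: 8 days given; 8 required (8 ≥ 8). Satisfied.
Quorum: 19 present, but the 2 interested trustees do not count, leaving 17. Quorum is 15. Satisfied.
Vote: the related-party contract with a company controlled by Trustee Mendez requires four-fifths of the disinterested trustees present (19 − 2 = 17). 4/5 of 17 = 13.60, rounded up to 14, so 14 affirmative votes are needed; 14 voted in favor. Satisfied.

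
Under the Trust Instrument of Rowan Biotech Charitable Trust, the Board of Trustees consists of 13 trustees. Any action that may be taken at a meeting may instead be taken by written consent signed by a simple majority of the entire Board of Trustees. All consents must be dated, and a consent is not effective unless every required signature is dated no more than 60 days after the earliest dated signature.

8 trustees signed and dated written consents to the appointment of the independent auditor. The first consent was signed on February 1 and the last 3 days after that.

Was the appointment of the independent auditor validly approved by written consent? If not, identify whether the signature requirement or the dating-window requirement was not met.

Signatures required: a simple majority of 13 — a majority of 13 is 7, so 7 needed; 8 signed. Sufficient.
Dating window: the latest signature is 3 days after the earliest; the limit is 60 days. Within the window.

Effective — both the signature and dating-window requirements are satisfied.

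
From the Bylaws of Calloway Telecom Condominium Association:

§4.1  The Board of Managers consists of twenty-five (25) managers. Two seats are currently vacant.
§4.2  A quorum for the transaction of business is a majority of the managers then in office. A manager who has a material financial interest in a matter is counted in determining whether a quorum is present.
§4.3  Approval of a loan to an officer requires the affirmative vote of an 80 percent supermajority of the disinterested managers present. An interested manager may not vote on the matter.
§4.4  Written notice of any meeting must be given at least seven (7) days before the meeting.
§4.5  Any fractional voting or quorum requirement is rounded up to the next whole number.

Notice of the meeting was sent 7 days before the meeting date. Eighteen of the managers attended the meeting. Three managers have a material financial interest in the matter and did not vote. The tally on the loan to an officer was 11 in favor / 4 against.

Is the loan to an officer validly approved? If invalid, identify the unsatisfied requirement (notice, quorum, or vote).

Notice: 7 days given; 7 required (7 ≥ 7). Satisfied.
Quorum: 18 present (interested managers count toward quorum); quorum is 12. Satisfied.
Vote: the loan to an officer requires four-fifths of the disinterested managers present (18 − 3 = 15). 4/5 of 15 = 12, so 12 affirmative votes are needed; 11 voted in favor. Not satisfied.

Invalid — vote requirement not satisfied.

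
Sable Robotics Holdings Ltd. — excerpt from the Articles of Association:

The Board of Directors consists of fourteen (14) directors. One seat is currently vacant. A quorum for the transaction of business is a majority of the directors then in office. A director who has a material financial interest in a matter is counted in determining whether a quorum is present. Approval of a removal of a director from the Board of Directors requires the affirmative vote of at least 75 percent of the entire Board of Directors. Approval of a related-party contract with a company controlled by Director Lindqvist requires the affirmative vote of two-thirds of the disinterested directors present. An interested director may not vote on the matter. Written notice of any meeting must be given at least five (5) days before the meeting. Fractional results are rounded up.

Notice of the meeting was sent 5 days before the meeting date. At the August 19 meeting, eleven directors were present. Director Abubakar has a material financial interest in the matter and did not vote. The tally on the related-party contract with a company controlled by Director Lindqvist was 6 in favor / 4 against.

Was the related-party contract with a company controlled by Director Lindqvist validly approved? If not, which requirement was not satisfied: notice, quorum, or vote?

Invalid — vote requirement not satisfied.

Notice: 5 days given; 5 required (5 ≥ 5). Satisfied.
Quorum: 11 present (interested directors count toward quorum); quorum is 7. Satisfied.
Vote: the related-party contract with a company controlled by Director Lindqvist requires two-thirds of the disinterested directors present (11 − 1 = 10). 2/3 of 10 = 6.67, rounded up to 7, so 7 affirmative votes are needed; 6 voted in favor. Not satisfied.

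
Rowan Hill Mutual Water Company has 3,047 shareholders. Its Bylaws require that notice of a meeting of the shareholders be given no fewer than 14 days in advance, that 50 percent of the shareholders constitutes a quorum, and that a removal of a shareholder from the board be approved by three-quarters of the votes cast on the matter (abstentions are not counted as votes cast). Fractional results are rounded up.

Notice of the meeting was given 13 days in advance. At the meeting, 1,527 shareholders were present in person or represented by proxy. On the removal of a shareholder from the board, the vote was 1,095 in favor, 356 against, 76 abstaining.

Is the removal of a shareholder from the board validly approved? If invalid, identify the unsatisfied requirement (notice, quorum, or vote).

Notice: 13 days given; 14 required. Not satisfied.
Quorum: 50% of 3,047 = 1,523.50, rounded up to 1,524; 1,527 present. Satisfied.
Vote: requires three-fourths of the votes cast (1,527 − 76 abstaining = 1,451); 3/4 of 1451 = 1088.25, rounded up to 1089, so 1,089 needed; 1,095 in favor. Satisfied.

Invalid — notice requirement not satisfied.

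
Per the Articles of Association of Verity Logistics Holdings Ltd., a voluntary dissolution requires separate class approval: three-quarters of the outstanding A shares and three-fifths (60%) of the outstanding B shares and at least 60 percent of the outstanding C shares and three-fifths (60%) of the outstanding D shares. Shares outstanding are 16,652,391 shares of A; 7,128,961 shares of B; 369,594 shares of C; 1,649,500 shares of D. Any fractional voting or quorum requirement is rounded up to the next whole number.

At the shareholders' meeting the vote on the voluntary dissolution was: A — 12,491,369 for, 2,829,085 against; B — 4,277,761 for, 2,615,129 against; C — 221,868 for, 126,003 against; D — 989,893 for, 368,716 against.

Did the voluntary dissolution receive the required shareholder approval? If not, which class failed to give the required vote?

A: 3/4 of 16652391 = 12489293.25, rounded up to 12489294; 12,489,294 required, 12,491,369 in favor — approved.
B: 3/5 of 7128961 = 4277376.60, rounded up to 4277377; 4,277,377 required, 4,277,761 in favor — approved.
C: 3/5 of 369594 = 221756.40, rounded up to 221757; 221,757 required, 221,868 in favor — approved.
D: 3/5 of 1649500 = 989700; 989,700 required, 989,893 in favor — approved.

Approved — every class gave the required vote.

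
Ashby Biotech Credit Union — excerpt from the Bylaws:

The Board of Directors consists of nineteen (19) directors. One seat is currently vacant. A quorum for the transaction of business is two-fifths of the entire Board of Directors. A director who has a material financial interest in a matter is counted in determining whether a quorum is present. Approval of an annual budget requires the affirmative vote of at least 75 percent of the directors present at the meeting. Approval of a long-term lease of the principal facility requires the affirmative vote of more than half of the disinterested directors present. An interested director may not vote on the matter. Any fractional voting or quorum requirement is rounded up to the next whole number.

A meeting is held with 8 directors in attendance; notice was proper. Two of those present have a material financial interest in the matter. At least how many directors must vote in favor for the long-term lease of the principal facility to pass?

The long-term lease of the principal facility requires a majority of the disinterested directors present (8 − 2 = 6).
A majority of 6 is 4.

4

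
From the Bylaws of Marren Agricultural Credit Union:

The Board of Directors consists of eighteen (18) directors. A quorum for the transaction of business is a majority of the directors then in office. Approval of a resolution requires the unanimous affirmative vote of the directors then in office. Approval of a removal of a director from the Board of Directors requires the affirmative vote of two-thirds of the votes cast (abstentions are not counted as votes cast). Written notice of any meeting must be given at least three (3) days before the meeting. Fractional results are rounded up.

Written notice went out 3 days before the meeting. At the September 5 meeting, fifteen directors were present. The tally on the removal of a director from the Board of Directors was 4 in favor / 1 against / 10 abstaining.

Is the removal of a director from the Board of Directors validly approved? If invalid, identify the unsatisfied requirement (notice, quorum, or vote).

Valid — all requirements satisfied.

Notice: 3 days given; 3 required (3 ≥ 3). Satisfied.
Quorum: 15 present; quorum is 10. Satisfied.
Vote: the removal of a director from the Board of Directors requires two-thirds of the votes cast (15 present − 10 abstaining = 5). 2/3 of 5 = 3.33, rounded up to 4, so 4 affirmative votes are needed; 4 voted in favor. Satisfied.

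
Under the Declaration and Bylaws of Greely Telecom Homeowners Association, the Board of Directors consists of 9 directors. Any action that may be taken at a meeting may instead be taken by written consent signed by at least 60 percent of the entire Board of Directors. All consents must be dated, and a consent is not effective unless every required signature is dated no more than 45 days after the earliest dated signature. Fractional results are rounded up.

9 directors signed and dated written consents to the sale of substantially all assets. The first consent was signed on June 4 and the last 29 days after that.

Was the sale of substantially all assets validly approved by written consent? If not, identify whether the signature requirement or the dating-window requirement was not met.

Effective — both the signature and dating-window requirements are satisfied.

Signatures required: at least 60 percent of 9 — 3/5 of 9 = 5.40, rounded up to 6, so 6 needed; 9 signed. Sufficient.
Dating window: the latest signature is 29 days after the earliest; the limit is 45 days. Within the window.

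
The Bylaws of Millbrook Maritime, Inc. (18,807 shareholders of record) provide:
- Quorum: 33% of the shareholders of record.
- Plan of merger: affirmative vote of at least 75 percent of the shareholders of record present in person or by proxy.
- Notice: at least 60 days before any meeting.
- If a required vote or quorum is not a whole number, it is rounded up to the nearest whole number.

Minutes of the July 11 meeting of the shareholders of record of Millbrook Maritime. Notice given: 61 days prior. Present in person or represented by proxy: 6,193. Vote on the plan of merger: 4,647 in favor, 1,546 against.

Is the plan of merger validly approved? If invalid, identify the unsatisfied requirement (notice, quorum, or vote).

Invalid — quorum requirement not satisfied.

Notice: 61 days given; 60 required. Satisfied.
Quorum: 33% of 18,807 = 6,206.31, rounded up to 6,207; 6,193 present. Not satisfied.
Vote: requires three-fourths of those present (6,193); 3/4 of 6193 = 4644.75, rounded up to 4645, so 4,645 needed; 4,647 in favor. Satisfied.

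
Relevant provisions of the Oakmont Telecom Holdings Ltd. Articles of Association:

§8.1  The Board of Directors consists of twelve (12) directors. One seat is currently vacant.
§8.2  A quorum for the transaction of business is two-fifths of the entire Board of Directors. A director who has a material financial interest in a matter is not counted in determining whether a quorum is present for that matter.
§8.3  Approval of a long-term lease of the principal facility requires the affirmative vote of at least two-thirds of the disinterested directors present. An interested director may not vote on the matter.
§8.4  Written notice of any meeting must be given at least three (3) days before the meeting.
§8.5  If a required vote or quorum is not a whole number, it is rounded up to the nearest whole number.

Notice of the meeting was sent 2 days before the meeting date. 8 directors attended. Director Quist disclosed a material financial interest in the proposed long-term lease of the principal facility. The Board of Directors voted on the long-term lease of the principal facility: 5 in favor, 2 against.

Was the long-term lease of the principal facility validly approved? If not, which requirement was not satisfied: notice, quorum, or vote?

Invalid — notice requirement not satisfied.

Notice: 2 days given; 3 required (2 < 3). Not satisfied.
Quorum: 8 present, but the 1 interested director does not count, leaving 7. Quorum is 5. Satisfied.
Vote: the long-term lease of the principal facility requires two-thirds of the disinterested directors present (8 − 1 = 7). 2/3 of 7 = 4.67, rounded up to 5, so 5 affirmative votes are needed; 5 voted in favor. Satisfied.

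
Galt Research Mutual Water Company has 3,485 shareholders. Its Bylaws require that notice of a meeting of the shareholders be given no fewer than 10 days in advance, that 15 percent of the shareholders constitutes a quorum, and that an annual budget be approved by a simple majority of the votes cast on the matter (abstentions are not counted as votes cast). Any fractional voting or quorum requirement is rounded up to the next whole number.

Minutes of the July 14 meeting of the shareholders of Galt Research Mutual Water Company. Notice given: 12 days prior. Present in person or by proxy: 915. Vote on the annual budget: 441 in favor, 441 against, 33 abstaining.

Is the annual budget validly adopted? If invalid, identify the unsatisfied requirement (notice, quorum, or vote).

Notice: 12 days given; 10 required. Satisfied.
Quorum: 15% of 3,485 = 522.75, rounded up to 523; 915 present. Satisfied.
Vote: requires a majority of the votes cast (915 − 33 abstaining = 882); a majority of 882 is 442, so 442 needed; 441 in favor. Not satisfied.

Invalid — vote requirement not satisfied.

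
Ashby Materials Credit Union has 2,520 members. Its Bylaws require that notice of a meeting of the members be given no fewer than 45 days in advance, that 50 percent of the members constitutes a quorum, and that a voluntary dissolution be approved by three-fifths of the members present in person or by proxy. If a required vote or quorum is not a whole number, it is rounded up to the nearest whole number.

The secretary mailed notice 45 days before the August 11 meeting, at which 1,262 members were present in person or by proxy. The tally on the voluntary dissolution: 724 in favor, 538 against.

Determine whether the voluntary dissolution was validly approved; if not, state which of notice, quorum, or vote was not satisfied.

Invalid — vote requirement not satisfied.

Notice: 45 days given; 45 required. Satisfied.
Quorum: 50% of 2,520 = 1,260; 1,262 present. Satisfied.
Vote: requires three-fifths of those present (1,262); 3/5 of 1262 = 757.20, rounded up to 758, so 758 needed; 724 in favor. Not satisfied.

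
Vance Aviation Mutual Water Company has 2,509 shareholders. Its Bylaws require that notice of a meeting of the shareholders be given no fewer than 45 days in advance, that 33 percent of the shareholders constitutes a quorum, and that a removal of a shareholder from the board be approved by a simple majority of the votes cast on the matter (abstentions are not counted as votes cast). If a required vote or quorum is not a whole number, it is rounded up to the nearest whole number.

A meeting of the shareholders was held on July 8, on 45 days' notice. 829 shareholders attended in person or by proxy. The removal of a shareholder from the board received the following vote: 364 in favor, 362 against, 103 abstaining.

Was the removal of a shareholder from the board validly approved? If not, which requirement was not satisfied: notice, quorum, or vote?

Notice: 45 days given; 45 required. Satisfied.
Quorum: 33% of 2,509 = 827.97, rounded up to 828; 829 present. Satisfied.
Vote: requires a majority of the votes cast (829 − 103 abstaining = 726); a majority of 726 is 364, so 364 needed; 364 in favor. Satisfied.

Valid — all requirements satisfied.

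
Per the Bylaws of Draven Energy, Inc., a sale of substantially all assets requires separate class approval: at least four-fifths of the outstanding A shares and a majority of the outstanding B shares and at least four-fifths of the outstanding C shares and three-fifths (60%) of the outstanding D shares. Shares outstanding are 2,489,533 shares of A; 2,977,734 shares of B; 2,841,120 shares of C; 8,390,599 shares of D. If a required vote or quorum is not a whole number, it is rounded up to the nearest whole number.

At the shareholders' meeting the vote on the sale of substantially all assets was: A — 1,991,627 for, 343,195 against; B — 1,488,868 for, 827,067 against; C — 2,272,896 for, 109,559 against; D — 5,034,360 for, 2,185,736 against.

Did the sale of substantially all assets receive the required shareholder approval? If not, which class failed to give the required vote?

Approved — every class gave the required vote.

A: 4/5 of 2489533 = 1991626.40, rounded up to 1991627; 1,991,627 required, 1,991,627 in favor — approved.
B: a majority of 2977734 is 1488868; 1,488,868 required, 1,488,868 in favor — approved.
C: 4/5 of 2841120 = 2272896; 2,272,896 required, 2,272,896 in favor — approved.
D: 3/5 of 8390599 = 5034359.40, rounded up to 5034360; 5,034,360 required, 5,034,360 in favor — approved.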